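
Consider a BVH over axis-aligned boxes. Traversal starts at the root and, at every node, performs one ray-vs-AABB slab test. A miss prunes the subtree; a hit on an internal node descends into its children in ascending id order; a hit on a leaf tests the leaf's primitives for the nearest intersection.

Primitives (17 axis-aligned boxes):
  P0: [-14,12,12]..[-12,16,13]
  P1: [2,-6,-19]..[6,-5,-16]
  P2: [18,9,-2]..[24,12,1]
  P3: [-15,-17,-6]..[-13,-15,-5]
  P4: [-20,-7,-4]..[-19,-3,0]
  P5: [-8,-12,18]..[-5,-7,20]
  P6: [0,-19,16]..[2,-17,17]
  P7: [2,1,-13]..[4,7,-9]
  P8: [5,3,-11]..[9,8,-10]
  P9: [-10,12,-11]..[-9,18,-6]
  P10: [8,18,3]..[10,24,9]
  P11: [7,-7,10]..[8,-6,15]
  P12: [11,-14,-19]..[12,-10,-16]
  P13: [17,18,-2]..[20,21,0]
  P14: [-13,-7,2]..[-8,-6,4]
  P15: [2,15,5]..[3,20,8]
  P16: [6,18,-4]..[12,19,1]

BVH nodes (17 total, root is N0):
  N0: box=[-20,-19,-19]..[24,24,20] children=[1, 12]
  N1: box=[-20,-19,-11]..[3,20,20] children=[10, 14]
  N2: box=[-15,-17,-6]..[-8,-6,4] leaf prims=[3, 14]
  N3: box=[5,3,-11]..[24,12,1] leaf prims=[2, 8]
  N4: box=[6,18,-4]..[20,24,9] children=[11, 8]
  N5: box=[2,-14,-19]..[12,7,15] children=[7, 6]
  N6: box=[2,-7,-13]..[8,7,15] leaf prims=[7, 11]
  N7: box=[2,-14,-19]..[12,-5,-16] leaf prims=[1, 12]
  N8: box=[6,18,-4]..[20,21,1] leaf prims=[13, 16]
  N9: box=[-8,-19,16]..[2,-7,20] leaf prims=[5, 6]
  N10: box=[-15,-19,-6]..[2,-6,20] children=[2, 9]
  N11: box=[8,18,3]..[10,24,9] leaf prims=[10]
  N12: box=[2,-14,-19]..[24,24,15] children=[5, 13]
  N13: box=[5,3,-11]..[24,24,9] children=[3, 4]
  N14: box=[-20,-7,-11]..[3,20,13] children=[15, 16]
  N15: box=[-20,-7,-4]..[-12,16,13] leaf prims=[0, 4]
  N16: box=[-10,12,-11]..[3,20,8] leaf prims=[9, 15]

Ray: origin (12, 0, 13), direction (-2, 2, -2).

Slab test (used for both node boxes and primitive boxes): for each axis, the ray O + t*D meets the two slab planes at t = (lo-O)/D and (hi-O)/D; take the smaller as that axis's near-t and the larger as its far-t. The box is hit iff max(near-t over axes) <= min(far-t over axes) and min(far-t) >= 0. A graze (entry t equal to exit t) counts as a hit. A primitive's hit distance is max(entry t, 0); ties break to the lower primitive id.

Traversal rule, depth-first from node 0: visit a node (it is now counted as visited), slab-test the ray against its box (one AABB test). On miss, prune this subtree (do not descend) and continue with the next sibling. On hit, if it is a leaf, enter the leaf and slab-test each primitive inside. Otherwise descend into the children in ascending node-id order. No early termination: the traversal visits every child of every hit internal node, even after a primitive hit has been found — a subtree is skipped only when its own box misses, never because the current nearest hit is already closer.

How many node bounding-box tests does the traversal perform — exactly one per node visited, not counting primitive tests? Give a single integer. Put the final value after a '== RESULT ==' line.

Trace the traversal:
N0 x:[-6,16] y:[-19/2,12] z:[-7/2,16] -> hit [-7/2,12], descend [1, 12]
  N1 x:[9/2,16] y:[-19/2,10] z:[-7/2,12] -> hit [9/2,10], descend [10, 14]
    N10 x:[5,27/2] y:[-19/2,-3] z:[-7/2,19/2] -> miss, prune
    N14 x:[9/2,16] y:[-7/2,10] z:[0,12] -> hit [9/2,10], descend [15, 16]
      N15 x:[12,16] y:[-7/2,8] z:[0,17/2] -> miss, prune
      N16 x:[9/2,11] y:[6,10] z:[5/2,12] -> hit [6,10] leaf, test {P9(miss), P15(miss)}
  N12 x:[-6,5] y:[-7,12] z:[-1,16] -> hit [-1,5], descend [5, 13]
    N5 x:[0,5] y:[-7,7/2] z:[-1,16] -> hit [0,7/2], descend [6, 7]
      N6 x:[2,5] y:[-7/2,7/2] z:[-1,13] -> hit [2,7/2] leaf, test {P7(miss), P11(miss)}
      N7 x:[0,5] y:[-7,-5/2] z:[29/2,16] -> miss, prune
    N13 x:[-6,7/2] y:[3/2,12] z:[2,12] -> hit [2,7/2], descend [3, 4]
      N3 x:[-6,7/2] y:[3/2,6] z:[6,12] -> miss, prune
      N4 x:[-4,3] y:[9,12] z:[2,17/2] -> miss, prune

13 AABB tests over nodes [0, 1, 10, 14, 15, 16, 12, 5, 6, 7, 13, 3, 4]; 2 leaves entered; closest miss.

== RESULT ==
13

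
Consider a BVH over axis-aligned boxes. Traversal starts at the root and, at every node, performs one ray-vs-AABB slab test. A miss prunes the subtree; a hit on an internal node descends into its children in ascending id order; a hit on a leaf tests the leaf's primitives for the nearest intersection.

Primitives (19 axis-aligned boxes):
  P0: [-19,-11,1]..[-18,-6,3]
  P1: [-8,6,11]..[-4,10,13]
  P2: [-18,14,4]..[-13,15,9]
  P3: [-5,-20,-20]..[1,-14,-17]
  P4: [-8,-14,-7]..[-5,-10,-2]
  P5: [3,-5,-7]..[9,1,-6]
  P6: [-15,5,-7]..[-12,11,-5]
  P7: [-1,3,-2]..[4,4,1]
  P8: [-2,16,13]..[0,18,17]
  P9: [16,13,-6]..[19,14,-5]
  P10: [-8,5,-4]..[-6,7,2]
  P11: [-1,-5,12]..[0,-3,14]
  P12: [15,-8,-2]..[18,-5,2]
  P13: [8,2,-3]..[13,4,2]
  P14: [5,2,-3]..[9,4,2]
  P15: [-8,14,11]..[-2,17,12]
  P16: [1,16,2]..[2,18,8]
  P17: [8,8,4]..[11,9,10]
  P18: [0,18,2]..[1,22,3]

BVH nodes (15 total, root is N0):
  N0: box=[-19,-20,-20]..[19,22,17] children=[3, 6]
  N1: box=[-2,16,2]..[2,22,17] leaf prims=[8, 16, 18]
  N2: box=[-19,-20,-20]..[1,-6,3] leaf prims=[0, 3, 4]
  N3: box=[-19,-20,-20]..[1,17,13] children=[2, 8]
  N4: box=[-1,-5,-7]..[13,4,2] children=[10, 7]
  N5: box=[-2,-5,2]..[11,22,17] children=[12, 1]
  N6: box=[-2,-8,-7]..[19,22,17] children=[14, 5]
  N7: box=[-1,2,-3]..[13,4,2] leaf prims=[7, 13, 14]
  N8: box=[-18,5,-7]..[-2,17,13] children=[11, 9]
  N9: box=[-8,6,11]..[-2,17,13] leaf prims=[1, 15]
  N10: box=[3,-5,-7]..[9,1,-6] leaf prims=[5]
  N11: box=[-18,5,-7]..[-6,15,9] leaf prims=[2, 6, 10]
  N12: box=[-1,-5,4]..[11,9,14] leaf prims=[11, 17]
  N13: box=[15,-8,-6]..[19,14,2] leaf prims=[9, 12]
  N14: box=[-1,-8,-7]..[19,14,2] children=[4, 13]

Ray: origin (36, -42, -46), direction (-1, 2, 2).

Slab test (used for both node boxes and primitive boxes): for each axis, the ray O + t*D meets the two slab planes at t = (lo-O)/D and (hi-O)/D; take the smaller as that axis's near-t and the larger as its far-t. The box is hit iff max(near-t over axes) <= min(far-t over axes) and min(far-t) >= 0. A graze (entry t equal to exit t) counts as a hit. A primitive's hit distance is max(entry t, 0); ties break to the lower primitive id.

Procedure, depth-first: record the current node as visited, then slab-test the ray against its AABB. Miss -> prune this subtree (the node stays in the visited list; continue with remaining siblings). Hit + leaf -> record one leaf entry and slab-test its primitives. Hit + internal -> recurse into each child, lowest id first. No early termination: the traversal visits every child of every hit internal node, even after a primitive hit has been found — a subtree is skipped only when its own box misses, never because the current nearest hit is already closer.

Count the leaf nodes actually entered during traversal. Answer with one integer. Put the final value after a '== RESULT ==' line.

Trace the traversal:
N0 x:[17,55] y:[11,32] z:[13,63/2] -> hit [17,63/2], descend [3, 6]
  N3 x:[35,55] y:[11,59/2] z:[13,59/2] -> miss, prune
  N6 x:[17,38] y:[17,32] z:[39/2,63/2] -> hit [39/2,63/2], descend [5, 14]
    N5 x:[25,38] y:[37/2,32] z:[24,63/2] -> hit [25,63/2], descend [1, 12]
      N1 x:[34,38] y:[29,32] z:[24,63/2] -> miss, prune
      N12 x:[25,37] y:[37/2,51/2] z:[25,30] -> hit [25,51/2] leaf, test {P11(miss), P17@t=25}
    N14 x:[17,37] y:[17,28] z:[39/2,24] -> hit [39/2,24], descend [4, 13]
      N4 x:[23,37] y:[37/2,23] z:[39/2,24] -> hit [23,23], descend [7, 10]
        N7 x:[23,37] y:[22,23] z:[43/2,24] -> hit [23,23] leaf, test {P7(miss), P13@t=23, P14(miss)}
        N10 x:[27,33] y:[37/2,43/2] z:[39/2,20] -> miss, prune
      N13 x:[17,21] y:[17,28] z:[20,24] -> hit [20,21] leaf, test {P9(miss), P12(miss)}

Visited [0, 3, 6, 5, 1, 12, 14, 4, 7, 10, 13]. Tests: 11 box, 3 leaf. Nearest: P13.

== RESULT ==
3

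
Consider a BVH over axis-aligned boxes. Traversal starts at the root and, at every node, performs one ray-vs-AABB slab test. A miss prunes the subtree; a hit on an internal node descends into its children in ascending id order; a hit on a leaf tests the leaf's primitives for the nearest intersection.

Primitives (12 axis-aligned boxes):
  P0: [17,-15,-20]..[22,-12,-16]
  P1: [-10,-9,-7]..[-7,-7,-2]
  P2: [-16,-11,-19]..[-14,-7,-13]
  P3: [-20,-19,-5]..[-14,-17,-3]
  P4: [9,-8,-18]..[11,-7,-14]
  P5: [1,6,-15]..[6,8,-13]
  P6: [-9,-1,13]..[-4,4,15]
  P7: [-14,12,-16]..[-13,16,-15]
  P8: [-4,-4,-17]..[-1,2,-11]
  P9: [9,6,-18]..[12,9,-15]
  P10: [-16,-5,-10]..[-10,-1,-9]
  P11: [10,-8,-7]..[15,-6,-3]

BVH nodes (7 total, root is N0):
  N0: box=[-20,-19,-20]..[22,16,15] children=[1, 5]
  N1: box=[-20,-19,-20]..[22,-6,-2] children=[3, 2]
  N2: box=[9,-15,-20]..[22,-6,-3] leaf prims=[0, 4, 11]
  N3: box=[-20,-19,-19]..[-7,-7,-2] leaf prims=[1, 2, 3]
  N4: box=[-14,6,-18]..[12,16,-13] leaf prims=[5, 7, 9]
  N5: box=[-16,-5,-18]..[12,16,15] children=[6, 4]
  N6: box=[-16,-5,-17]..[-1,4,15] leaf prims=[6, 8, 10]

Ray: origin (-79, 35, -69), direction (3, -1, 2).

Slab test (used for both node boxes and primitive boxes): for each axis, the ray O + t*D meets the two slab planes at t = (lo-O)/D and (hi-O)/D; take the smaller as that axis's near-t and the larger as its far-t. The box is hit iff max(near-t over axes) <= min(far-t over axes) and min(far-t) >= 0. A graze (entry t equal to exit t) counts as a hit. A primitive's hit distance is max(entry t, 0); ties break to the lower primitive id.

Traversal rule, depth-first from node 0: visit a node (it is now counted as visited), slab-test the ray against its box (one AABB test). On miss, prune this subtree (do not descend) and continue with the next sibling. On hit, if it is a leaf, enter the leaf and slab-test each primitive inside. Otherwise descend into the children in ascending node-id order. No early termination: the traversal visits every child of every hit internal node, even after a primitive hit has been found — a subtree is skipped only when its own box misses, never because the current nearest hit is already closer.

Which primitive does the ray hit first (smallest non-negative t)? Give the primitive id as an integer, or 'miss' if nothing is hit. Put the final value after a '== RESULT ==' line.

Traverse from the root:
N0 x:[59/3,101/3] y:[19,54] z:[49/2,42] -> hit [49/2,101/3], descend [1, 5]
  N1 x:[59/3,101/3] y:[41,54] z:[49/2,67/2] -> miss, prune
  N5 x:[21,91/3] y:[19,40] z:[51/2,42] -> hit [51/2,91/3], descend [4, 6]
    N4 x:[65/3,91/3] y:[19,29] z:[51/2,28] -> hit [51/2,28] leaf, test {P5@t=27, P7(miss), P9(miss)}
    N6 x:[21,26] y:[31,40] z:[26,42] -> miss, prune

Visited [0, 1, 5, 4, 6]. Tests: 5 box, 1 leaf. Nearest: P5.

== RESULT ==
5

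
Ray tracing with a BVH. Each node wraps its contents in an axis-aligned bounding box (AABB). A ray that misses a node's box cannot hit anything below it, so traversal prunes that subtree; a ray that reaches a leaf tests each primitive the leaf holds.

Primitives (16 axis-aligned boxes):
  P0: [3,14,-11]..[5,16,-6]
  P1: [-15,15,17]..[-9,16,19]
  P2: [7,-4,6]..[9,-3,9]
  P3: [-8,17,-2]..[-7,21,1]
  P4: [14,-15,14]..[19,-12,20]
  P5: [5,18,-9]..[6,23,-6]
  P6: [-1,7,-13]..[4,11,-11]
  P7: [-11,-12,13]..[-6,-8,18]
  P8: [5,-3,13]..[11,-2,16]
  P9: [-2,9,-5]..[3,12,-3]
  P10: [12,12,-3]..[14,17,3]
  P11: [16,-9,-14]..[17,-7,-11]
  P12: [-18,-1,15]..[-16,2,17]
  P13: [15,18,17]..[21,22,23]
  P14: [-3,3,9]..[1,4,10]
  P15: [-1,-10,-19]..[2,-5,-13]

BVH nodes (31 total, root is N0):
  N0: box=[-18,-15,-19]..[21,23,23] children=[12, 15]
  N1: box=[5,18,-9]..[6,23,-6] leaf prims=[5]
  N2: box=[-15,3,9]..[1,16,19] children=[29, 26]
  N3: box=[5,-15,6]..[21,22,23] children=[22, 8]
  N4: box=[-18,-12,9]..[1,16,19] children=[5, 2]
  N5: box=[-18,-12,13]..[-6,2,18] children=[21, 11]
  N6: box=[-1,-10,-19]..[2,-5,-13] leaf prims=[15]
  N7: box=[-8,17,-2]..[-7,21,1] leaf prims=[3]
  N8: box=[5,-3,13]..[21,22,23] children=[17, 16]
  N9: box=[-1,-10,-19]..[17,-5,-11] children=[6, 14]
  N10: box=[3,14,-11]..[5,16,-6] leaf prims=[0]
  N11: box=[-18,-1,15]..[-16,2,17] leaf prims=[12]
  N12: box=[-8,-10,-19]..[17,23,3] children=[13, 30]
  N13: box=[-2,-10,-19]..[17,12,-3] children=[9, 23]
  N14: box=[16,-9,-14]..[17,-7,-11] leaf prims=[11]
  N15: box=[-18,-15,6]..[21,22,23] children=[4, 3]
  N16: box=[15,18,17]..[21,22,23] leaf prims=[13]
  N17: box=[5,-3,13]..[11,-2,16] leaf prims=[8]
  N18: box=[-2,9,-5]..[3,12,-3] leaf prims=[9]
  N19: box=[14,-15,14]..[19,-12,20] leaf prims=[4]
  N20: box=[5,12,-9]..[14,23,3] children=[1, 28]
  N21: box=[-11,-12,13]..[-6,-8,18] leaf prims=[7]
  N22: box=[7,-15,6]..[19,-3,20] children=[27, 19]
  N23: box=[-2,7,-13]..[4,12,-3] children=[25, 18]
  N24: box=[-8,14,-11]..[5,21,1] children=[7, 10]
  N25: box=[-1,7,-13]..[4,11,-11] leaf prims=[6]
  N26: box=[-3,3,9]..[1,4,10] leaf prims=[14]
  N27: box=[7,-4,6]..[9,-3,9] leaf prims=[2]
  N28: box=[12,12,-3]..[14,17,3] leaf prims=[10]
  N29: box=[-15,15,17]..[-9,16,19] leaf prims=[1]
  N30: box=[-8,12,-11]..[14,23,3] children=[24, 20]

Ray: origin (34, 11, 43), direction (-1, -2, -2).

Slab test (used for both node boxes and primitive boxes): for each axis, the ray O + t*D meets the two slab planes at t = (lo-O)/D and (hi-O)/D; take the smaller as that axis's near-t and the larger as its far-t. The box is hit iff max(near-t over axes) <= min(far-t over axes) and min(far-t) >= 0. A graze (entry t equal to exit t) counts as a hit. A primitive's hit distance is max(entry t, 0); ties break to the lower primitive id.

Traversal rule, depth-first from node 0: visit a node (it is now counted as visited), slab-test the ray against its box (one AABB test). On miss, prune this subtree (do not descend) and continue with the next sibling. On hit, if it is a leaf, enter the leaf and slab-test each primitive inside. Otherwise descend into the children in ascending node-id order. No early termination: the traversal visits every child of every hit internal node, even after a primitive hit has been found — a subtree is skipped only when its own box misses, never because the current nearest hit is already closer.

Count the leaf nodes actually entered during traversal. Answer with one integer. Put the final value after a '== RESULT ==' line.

Walk:
N0 x:[13,52] y:[-6,13] z:[10,31] -> hit [13,13], descend [12, 15]
  N12 x:[17,42] y:[-6,21/2] z:[20,31] -> miss, prune
  N15 x:[13,52] y:[-11/2,13] z:[10,37/2] -> hit [13,13], descend [3, 4]
    N3 x:[13,29] y:[-11/2,13] z:[10,37/2] -> hit [13,13], descend [8, 22]
      N8 x:[13,29] y:[-11/2,7] z:[10,15] -> miss, prune
      N22 x:[15,27] y:[7,13] z:[23/2,37/2] -> miss, prune
    N4 x:[33,52] y:[-5/2,23/2] z:[12,17] -> miss, prune

7 AABB tests over nodes [0, 12, 15, 3, 8, 22, 4]; 0 leaves entered; closest miss.

== RESULT ==
0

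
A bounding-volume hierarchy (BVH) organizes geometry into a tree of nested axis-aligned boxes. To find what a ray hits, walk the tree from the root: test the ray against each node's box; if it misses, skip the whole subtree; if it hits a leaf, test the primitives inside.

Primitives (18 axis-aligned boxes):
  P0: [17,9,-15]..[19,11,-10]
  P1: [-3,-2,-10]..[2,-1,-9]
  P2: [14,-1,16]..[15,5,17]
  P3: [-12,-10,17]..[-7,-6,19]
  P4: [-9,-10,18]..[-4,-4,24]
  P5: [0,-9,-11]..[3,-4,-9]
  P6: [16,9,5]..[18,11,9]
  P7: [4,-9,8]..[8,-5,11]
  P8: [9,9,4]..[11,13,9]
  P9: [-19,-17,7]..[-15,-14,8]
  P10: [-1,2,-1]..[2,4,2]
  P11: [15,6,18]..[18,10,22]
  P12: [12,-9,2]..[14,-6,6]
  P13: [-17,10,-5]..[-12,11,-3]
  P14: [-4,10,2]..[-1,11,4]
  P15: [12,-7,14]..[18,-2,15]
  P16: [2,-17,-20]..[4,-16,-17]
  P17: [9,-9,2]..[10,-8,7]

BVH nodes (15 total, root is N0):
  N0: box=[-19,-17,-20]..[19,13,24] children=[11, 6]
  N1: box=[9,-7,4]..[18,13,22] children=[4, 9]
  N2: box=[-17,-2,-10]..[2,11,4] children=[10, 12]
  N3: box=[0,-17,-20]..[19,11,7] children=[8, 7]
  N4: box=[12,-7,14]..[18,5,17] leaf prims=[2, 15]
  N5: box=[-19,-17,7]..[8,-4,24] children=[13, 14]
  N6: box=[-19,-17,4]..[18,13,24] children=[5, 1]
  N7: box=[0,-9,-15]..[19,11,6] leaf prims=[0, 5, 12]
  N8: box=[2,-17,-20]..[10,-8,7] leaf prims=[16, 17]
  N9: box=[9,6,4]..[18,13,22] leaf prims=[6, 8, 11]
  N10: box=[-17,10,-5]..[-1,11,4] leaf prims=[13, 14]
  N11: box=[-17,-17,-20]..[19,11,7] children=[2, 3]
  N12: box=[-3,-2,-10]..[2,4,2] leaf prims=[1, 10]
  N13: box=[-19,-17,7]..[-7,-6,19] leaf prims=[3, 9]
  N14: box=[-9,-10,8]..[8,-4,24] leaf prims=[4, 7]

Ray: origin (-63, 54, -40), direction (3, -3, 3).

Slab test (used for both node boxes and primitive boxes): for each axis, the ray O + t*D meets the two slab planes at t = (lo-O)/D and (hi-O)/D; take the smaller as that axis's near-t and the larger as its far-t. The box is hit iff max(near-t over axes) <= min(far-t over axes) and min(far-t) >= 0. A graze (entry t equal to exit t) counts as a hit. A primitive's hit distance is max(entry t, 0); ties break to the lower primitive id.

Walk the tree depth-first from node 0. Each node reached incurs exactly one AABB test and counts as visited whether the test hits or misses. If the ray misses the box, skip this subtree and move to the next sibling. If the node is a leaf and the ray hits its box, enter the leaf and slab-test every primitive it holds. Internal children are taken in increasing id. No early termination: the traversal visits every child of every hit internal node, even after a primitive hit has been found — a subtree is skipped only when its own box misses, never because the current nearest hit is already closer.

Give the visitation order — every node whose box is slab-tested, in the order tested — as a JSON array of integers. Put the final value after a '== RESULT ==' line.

Walk:
N0 x:[44/3,82/3] y:[41/3,71/3] z:[20/3,64/3] -> hit [44/3,64/3], descend [6, 11]
  N6 x:[44/3,27] y:[41/3,71/3] z:[44/3,64/3] -> hit [44/3,64/3], descend [1, 5]
    N1 x:[24,27] y:[41/3,61/3] z:[44/3,62/3] -> miss, prune
    N5 x:[44/3,71/3] y:[58/3,71/3] z:[47/3,64/3] -> hit [58/3,64/3], descend [13, 14]
      N13 x:[44/3,56/3] y:[20,71/3] z:[47/3,59/3] -> miss, prune
      N14 x:[18,71/3] y:[58/3,64/3] z:[16,64/3] -> hit [58/3,64/3] leaf, test {P4@t=58/3, P7(miss)}
  N11 x:[46/3,82/3] y:[43/3,71/3] z:[20/3,47/3] -> hit [46/3,47/3], descend [2, 3]
    N2 x:[46/3,65/3] y:[43/3,56/3] z:[10,44/3] -> miss, prune
    N3 x:[21,82/3] y:[43/3,71/3] z:[20/3,47/3] -> miss, prune

Summary -> nodes [0, 6, 1, 5, 13, 14, 11, 2, 3]; box-tests=9; leaf-entries=1; first=P4

== RESULT ==
[0, 6, 1, 5, 13, 14, 11, 2, 3]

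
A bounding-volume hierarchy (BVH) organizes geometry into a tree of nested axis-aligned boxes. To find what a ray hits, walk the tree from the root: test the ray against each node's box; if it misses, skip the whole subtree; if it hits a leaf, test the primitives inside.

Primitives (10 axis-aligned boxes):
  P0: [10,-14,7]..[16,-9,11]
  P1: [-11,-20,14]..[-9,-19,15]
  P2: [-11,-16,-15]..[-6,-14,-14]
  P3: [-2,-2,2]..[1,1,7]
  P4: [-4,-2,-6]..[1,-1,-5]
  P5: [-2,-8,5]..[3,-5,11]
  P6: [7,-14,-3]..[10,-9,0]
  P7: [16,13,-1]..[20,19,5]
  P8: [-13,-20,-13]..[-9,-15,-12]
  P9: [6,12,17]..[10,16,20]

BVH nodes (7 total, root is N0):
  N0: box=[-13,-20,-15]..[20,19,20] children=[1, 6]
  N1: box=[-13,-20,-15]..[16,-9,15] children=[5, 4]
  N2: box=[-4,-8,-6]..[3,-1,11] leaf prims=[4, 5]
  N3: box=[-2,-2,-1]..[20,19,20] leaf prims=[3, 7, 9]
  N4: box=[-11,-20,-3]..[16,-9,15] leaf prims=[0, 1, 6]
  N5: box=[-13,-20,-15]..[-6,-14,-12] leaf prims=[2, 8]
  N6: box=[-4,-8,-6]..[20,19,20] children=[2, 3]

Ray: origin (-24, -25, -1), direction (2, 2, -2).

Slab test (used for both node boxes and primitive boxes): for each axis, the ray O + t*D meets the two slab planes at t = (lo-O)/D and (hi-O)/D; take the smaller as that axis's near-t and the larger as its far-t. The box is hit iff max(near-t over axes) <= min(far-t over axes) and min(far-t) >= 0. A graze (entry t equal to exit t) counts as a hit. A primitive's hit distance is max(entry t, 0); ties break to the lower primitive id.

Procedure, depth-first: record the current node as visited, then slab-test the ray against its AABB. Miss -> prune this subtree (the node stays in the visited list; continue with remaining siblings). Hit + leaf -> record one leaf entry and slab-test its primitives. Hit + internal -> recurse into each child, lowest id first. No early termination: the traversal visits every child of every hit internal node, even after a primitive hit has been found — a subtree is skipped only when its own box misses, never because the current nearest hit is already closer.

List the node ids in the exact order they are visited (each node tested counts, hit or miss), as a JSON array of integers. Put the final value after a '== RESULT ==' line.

Trace the traversal:
N0 x:[11/2,22] y:[5/2,22] z:[-21/2,7] -> hit [11/2,7], descend [1, 6]
  N1 x:[11/2,20] y:[5/2,8] z:[-8,7] -> hit [11/2,7], descend [4, 5]
    N4 x:[13/2,20] y:[5/2,8] z:[-8,1] -> miss, prune
    N5 x:[11/2,9] y:[5/2,11/2] z:[11/2,7] -> hit [11/2,11/2] leaf, test {P2(miss), P8(miss)}
  N6 x:[10,22] y:[17/2,22] z:[-21/2,5/2] -> miss, prune

5 AABB tests over nodes [0, 1, 4, 5, 6]; 1 leaf entered; closest miss.

== RESULT ==
[0, 1, 4, 5, 6]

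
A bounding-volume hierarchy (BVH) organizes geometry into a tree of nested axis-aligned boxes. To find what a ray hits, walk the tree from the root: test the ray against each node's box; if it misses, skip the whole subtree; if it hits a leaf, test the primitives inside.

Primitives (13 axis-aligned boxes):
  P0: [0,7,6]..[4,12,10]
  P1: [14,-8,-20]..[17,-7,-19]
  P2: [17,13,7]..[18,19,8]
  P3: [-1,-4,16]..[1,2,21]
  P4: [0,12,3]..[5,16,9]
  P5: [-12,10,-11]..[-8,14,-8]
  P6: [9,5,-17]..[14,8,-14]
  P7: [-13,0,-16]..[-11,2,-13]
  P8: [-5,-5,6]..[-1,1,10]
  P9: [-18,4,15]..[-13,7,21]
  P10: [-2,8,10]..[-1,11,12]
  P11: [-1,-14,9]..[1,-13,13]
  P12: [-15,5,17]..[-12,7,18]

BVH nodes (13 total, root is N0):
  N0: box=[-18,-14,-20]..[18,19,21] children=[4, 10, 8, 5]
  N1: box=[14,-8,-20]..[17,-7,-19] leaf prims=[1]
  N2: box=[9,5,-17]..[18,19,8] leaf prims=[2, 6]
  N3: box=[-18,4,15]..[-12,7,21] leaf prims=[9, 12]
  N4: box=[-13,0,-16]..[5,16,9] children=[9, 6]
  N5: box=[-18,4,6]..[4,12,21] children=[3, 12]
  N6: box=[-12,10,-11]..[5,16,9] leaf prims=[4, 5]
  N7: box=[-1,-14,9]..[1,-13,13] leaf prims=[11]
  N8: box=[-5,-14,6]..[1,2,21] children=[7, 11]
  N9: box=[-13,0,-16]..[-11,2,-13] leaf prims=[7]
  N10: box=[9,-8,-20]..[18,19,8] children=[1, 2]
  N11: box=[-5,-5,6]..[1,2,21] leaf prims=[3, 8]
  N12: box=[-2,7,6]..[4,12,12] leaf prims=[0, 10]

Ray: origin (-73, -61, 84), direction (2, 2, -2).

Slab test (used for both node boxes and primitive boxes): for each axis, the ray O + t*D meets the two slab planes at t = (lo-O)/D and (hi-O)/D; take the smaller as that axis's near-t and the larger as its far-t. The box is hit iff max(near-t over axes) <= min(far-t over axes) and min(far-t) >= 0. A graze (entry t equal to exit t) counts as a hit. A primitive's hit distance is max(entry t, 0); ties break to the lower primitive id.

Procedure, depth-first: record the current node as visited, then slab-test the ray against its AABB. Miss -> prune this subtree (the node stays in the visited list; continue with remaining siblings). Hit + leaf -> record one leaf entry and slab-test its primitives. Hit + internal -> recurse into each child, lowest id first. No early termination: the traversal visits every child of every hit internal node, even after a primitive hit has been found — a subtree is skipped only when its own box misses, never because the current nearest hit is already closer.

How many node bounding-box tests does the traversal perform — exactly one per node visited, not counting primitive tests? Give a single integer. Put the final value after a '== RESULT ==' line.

Trace the traversal:
N0 x:[55/2,91/2] y:[47/2,40] z:[63/2,52] -> hit [63/2,40], descend [4, 5, 8, 10]
  N4 x:[30,39] y:[61/2,77/2] z:[75/2,50] -> hit [75/2,77/2], descend [6, 9]
    N6 x:[61/2,39] y:[71/2,77/2] z:[75/2,95/2] -> hit [75/2,77/2] leaf, test {P4@t=75/2, P5(miss)}
    N9 x:[30,31] y:[61/2,63/2] z:[97/2,50] -> miss, prune
  N5 x:[55/2,77/2] y:[65/2,73/2] z:[63/2,39] -> hit [65/2,73/2], descend [3, 12]
    N3 x:[55/2,61/2] y:[65/2,34] z:[63/2,69/2] -> miss, prune
    N12 x:[71/2,77/2] y:[34,73/2] z:[36,39] -> hit [36,73/2] leaf, test {P0(miss), P10@t=36}
  N8 x:[34,37] y:[47/2,63/2] z:[63/2,39] -> miss, prune
  N10 x:[41,91/2] y:[53/2,40] z:[38,52] -> miss, prune

order=[0, 4, 6, 9, 5, 3, 12, 8, 10]  |boxes|=9  |leaves|=2  hit=P10

== RESULT ==
9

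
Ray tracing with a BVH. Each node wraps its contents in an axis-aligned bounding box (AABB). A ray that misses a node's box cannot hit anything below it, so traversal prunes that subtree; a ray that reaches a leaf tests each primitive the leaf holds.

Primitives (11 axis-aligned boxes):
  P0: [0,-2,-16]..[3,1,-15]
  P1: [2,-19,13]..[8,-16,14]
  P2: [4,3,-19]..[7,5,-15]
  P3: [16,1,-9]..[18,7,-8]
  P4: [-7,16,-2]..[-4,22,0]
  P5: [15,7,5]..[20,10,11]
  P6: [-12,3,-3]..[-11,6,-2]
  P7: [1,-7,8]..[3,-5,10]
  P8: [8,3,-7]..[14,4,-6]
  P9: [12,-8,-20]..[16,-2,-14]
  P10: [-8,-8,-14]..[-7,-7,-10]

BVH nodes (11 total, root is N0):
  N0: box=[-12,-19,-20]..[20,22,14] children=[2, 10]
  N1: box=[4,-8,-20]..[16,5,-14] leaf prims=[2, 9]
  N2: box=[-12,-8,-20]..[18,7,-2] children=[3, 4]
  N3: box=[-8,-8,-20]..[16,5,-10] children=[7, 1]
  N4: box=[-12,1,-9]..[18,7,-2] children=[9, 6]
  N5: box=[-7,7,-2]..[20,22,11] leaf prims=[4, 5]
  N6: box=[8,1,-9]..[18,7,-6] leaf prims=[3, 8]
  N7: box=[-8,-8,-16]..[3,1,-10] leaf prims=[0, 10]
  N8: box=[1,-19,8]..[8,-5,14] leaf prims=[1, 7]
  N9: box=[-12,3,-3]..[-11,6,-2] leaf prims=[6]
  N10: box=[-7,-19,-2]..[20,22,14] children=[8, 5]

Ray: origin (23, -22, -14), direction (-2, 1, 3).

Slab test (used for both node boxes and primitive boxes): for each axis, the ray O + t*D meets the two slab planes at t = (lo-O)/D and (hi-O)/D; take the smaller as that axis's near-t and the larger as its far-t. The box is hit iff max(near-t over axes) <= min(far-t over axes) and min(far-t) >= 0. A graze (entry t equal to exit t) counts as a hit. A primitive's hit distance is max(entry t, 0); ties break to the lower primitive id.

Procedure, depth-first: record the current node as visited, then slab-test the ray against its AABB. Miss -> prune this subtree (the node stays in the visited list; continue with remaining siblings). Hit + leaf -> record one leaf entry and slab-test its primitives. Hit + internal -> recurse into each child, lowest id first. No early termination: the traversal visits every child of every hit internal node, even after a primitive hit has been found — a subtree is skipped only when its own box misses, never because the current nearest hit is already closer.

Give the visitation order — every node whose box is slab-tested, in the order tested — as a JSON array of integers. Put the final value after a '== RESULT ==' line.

Walk:
N0 x:[3/2,35/2] y:[3,44] z:[-2,28/3] -> hit [3,28/3], descend [2, 10]
  N2 x:[5/2,35/2] y:[14,29] z:[-2,4] -> miss, prune
  N10 x:[3/2,15] y:[3,44] z:[4,28/3] -> hit [4,28/3], descend [5, 8]
    N5 x:[3/2,15] y:[29,44] z:[4,25/3] -> miss, prune
    N8 x:[15/2,11] y:[3,17] z:[22/3,28/3] -> hit [15/2,28/3] leaf, test {P1(miss), P7(miss)}

Summary -> nodes [0, 2, 10, 5, 8]; box-tests=5; leaf-entries=1; first=miss

== RESULT ==
[0, 2, 10, 5, 8]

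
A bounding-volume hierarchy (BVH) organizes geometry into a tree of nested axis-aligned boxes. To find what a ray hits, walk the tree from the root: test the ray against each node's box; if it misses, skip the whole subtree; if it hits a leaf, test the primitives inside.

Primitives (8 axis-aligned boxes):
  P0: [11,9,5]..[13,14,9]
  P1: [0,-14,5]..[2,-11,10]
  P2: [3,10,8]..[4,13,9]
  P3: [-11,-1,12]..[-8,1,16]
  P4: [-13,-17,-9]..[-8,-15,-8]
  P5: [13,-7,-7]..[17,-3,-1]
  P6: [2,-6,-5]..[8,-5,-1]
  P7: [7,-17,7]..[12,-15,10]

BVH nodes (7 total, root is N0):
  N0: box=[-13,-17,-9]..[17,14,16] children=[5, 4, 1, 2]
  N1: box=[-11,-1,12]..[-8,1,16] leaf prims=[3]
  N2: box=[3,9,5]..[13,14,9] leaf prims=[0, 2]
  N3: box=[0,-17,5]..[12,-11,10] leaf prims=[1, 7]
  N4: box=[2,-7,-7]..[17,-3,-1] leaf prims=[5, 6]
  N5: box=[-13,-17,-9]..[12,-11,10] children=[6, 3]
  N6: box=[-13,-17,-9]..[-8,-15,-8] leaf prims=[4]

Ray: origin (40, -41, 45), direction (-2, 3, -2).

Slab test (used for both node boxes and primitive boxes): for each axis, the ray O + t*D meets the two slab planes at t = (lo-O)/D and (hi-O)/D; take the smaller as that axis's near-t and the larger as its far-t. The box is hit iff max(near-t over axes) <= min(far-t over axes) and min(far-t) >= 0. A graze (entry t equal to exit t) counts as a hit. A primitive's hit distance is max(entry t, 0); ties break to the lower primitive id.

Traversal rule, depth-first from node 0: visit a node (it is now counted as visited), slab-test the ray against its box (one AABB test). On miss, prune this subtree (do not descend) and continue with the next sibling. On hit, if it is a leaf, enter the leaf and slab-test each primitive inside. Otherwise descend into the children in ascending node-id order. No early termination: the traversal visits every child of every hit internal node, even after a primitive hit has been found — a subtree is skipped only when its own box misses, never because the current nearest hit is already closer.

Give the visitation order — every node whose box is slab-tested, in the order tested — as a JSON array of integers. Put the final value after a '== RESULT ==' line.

Trace the traversal:
N0 x:[23/2,53/2] y:[8,55/3] z:[29/2,27] -> hit [29/2,55/3], descend [1, 2, 4, 5]
  N1 x:[24,51/2] y:[40/3,14] z:[29/2,33/2] -> miss, prune
  N2 x:[27/2,37/2] y:[50/3,55/3] z:[18,20] -> hit [18,55/3] leaf, test {P0(miss), P2@t=18}
  N4 x:[23/2,19] y:[34/3,38/3] z:[23,26] -> miss, prune
  N5 x:[14,53/2] y:[8,10] z:[35/2,27] -> miss, prune

order=[0, 1, 2, 4, 5]  |boxes|=5  |leaves|=1  hit=P2

== RESULT ==
[0, 1, 2, 4, 5]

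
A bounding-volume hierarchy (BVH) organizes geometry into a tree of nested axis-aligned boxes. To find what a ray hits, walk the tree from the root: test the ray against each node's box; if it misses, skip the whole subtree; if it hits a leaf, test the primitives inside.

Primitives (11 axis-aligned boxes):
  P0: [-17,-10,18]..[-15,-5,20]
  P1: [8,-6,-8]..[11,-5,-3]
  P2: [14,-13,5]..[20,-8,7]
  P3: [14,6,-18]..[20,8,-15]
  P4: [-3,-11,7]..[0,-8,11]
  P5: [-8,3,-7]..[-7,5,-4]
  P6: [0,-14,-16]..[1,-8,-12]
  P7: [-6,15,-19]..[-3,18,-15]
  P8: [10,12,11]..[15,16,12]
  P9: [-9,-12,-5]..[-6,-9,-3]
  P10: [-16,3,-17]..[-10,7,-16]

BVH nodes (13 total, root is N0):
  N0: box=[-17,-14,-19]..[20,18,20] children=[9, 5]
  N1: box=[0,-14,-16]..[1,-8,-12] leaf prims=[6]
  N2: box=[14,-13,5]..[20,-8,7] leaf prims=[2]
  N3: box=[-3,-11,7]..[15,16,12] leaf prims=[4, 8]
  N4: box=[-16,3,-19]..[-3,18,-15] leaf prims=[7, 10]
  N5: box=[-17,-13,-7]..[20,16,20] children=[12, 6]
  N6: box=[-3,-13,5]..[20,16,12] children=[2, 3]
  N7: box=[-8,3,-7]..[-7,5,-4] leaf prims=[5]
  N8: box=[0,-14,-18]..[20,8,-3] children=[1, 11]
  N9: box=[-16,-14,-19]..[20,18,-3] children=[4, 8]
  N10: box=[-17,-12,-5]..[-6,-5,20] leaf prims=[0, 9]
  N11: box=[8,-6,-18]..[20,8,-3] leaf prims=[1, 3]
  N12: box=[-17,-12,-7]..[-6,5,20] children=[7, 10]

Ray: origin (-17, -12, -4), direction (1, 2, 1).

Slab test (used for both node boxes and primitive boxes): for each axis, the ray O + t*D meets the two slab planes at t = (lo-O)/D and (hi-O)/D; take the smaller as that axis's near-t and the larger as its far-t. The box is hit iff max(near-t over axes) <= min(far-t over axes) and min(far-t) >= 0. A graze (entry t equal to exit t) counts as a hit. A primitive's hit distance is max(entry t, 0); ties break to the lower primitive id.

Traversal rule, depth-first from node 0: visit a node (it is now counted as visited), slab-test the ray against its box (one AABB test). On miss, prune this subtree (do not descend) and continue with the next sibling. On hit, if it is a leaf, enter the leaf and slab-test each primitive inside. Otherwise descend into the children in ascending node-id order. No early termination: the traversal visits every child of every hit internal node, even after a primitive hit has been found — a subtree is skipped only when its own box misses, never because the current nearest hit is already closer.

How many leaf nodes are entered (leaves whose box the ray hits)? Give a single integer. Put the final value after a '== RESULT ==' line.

Trace the traversal:
N0 x:[0,37] y:[-1,15] z:[-15,24] -> hit [0,15], descend [5, 9]
  N5 x:[0,37] y:[-1/2,14] z:[-3,24] -> hit [0,14], descend [6, 12]
    N6 x:[14,37] y:[-1/2,14] z:[9,16] -> hit [14,14], descend [2, 3]
      N2 x:[31,37] y:[-1/2,2] z:[9,11] -> miss, prune
      N3 x:[14,32] y:[1/2,14] z:[11,16] -> hit [14,14] leaf, test {P4(miss), P8(miss)}
    N12 x:[0,11] y:[0,17/2] z:[-3,24] -> hit [0,17/2], descend [7, 10]
      N7 x:[9,10] y:[15/2,17/2] z:[-3,0] -> miss, prune
      N10 x:[0,11] y:[0,7/2] z:[-1,24] -> hit [0,7/2] leaf, test {P0(miss), P9(miss)}
  N9 x:[1,37] y:[-1,15] z:[-15,1] -> hit [1,1], descend [4, 8]
    N4 x:[1,14] y:[15/2,15] z:[-15,-11] -> miss, prune
    N8 x:[17,37] y:[-1,10] z:[-14,1] -> miss, prune

order=[0, 5, 6, 2, 3, 12, 7, 10, 9, 4, 8]  |boxes|=11  |leaves|=2  hit=miss

== RESULT ==
2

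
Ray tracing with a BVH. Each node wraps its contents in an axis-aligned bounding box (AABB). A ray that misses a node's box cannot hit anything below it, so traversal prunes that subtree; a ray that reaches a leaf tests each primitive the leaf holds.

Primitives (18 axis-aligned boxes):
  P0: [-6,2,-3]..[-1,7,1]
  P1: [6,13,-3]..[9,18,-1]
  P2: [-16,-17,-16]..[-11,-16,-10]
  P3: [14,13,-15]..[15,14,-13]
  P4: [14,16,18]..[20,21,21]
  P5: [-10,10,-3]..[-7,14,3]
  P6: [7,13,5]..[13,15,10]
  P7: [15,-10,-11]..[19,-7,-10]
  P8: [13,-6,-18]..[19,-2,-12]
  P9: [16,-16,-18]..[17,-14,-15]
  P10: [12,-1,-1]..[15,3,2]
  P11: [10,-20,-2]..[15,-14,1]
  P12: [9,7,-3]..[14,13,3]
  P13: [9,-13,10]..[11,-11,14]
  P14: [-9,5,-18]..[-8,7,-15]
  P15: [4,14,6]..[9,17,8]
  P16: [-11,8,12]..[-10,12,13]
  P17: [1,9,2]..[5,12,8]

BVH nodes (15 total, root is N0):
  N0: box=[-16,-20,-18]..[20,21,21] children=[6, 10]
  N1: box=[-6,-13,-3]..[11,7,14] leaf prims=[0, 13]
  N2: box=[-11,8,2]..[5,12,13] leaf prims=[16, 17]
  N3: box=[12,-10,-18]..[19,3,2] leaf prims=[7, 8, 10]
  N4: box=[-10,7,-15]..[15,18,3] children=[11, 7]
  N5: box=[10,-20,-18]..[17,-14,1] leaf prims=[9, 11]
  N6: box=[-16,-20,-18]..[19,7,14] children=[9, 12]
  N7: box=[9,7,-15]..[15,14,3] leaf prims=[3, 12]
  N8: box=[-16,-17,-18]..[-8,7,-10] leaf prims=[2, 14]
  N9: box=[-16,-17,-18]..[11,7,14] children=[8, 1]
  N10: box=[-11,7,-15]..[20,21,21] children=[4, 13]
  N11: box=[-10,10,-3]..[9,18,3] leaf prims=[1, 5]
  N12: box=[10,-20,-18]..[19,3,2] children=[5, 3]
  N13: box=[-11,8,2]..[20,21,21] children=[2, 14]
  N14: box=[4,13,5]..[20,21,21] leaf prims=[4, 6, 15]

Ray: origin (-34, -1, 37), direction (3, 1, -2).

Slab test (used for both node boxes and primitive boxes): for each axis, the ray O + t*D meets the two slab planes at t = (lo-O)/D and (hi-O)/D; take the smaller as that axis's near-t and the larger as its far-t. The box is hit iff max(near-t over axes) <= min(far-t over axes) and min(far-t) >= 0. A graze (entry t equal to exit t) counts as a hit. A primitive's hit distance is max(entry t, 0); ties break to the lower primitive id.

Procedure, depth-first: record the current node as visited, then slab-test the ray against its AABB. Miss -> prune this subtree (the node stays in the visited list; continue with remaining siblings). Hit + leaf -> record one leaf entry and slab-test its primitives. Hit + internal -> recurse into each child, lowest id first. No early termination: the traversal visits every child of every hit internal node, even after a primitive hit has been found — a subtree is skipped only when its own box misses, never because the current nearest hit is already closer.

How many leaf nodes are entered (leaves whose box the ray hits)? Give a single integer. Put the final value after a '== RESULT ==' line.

Walk:
N0 x:[6,18] y:[-19,22] z:[8,55/2] -> hit [8,18], descend [6, 10]
  N6 x:[6,53/3] y:[-19,8] z:[23/2,55/2] -> miss, prune
  N10 x:[23/3,18] y:[8,22] z:[8,26] -> hit [8,18], descend [4, 13]
    N4 x:[8,49/3] y:[8,19] z:[17,26] -> miss, prune
    N13 x:[23/3,18] y:[9,22] z:[8,35/2] -> hit [9,35/2], descend [2, 14]
      N2 x:[23/3,13] y:[9,13] z:[12,35/2] -> hit [12,13] leaf, test {P16(miss), P17(miss)}
      N14 x:[38/3,18] y:[14,22] z:[8,16] -> hit [14,16] leaf, test {P4(miss), P6@t=14, P15(miss)}

Summary -> nodes [0, 6, 10, 4, 13, 2, 14]; box-tests=7; leaf-entries=2; first=P6

== RESULT ==
2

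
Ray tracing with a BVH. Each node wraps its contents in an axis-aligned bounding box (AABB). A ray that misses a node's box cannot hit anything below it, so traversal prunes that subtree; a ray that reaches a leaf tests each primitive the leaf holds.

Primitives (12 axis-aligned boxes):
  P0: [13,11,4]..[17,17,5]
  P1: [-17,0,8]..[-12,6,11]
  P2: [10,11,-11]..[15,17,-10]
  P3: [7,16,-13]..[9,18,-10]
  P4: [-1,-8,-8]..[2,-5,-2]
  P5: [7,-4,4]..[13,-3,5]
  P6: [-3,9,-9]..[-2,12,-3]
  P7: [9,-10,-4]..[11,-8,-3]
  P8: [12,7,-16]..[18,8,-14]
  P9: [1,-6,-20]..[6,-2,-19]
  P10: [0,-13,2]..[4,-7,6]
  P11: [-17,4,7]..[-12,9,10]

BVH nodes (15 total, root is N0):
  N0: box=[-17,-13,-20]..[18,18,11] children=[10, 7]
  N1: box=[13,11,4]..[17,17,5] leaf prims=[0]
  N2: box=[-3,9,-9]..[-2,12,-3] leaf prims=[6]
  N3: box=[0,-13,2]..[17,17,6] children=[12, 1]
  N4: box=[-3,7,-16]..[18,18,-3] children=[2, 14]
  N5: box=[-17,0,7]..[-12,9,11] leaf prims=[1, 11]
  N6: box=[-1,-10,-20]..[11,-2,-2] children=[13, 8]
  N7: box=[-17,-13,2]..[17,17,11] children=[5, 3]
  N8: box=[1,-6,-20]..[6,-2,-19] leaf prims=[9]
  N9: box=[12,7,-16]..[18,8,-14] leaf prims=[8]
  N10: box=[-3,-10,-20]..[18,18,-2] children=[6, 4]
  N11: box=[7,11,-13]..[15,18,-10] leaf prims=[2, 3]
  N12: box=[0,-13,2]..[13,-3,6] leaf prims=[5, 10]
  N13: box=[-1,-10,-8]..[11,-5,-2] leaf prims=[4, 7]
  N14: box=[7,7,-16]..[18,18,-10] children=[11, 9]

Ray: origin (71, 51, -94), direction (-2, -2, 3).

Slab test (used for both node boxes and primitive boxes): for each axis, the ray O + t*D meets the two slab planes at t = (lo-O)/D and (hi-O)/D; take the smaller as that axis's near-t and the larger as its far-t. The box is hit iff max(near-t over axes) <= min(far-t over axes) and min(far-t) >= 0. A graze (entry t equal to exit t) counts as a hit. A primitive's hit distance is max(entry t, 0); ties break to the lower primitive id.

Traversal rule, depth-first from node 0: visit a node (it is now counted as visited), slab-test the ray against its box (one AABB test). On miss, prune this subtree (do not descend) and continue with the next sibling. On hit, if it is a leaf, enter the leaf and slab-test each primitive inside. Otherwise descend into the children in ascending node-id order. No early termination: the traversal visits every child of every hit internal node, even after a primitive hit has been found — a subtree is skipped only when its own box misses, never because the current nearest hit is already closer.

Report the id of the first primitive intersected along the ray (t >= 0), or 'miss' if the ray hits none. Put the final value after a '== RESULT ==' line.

Walk:
N0 x:[53/2,44] y:[33/2,32] z:[74/3,35] -> hit [53/2,32], descend [7, 10]
  N7 x:[27,44] y:[17,32] z:[32,35] -> hit [32,32], descend [3, 5]
    N3 x:[27,71/2] y:[17,32] z:[32,100/3] -> hit [32,32], descend [1, 12]
      N1 x:[27,29] y:[17,20] z:[98/3,33] -> miss, prune
      N12 x:[29,71/2] y:[27,32] z:[32,100/3] -> hit [32,32] leaf, test {P5(miss), P10(miss)}
    N5 x:[83/2,44] y:[21,51/2] z:[101/3,35] -> miss, prune
  N10 x:[53/2,37] y:[33/2,61/2] z:[74/3,92/3] -> hit [53/2,61/2], descend [4, 6]
    N4 x:[53/2,37] y:[33/2,22] z:[26,91/3] -> miss, prune
    N6 x:[30,36] y:[53/2,61/2] z:[74/3,92/3] -> hit [30,61/2], descend [8, 13]
      N8 x:[65/2,35] y:[53/2,57/2] z:[74/3,25] -> miss, prune
      N13 x:[30,36] y:[28,61/2] z:[86/3,92/3] -> hit [30,61/2] leaf, test {P4(miss), P7@t=30}

Summary -> nodes [0, 7, 3, 1, 12, 5, 10, 4, 6, 8, 13]; box-tests=11; leaf-entries=2; first=P7

== RESULT ==
7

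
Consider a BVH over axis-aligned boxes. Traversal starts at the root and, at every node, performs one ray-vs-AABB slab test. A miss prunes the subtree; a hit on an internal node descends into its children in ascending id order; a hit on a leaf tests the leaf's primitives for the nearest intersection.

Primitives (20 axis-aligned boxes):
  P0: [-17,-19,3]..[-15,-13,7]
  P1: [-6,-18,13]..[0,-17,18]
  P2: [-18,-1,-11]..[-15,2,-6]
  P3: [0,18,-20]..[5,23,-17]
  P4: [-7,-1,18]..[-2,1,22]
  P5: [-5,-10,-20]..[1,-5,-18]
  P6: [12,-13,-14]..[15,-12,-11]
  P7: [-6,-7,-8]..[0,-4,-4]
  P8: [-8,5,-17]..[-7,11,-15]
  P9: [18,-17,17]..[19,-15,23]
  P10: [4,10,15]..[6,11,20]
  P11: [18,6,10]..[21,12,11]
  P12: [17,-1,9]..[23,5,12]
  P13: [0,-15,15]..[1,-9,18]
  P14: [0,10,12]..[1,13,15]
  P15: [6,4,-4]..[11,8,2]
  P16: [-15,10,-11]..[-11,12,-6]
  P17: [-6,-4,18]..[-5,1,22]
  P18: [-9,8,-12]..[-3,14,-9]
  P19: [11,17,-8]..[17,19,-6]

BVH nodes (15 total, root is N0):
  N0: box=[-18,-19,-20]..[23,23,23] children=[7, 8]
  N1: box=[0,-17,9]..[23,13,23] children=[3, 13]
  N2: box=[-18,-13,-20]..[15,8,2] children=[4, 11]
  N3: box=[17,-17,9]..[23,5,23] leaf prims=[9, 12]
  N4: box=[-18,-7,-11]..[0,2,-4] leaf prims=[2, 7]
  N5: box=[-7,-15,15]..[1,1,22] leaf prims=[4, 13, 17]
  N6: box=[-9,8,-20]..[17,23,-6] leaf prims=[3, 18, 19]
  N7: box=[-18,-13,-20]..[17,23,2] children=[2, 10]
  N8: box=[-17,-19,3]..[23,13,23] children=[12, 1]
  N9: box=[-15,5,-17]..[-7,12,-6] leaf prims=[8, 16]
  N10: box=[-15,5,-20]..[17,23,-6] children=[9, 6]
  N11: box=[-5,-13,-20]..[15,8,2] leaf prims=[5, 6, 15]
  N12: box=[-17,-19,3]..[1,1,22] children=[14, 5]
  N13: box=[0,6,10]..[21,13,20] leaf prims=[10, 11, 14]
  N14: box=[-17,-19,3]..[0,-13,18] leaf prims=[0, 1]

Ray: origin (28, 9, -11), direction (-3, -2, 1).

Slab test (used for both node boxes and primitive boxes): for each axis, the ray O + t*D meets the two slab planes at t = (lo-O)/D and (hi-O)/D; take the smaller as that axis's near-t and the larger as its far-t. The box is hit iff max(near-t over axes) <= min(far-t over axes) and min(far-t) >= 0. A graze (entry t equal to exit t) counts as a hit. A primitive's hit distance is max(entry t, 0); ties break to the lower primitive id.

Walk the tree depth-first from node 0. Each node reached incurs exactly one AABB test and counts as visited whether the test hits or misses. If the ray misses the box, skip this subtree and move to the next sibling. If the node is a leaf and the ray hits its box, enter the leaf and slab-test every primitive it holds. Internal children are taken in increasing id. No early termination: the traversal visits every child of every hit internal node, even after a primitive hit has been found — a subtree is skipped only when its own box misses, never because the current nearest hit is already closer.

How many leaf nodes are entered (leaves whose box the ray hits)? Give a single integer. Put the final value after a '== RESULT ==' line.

Traverse from the root:
N0 x:[5/3,46/3] y:[-7,14] z:[-9,34] -> hit [5/3,14], descend [7, 8]
  N7 x:[11/3,46/3] y:[-7,11] z:[-9,13] -> hit [11/3,11], descend [2, 10]
    N2 x:[13/3,46/3] y:[1/2,11] z:[-9,13] -> hit [13/3,11], descend [4, 11]
      N4 x:[28/3,46/3] y:[7/2,8] z:[0,7] -> miss, prune
      N11 x:[13/3,11] y:[1/2,11] z:[-9,13] -> hit [13/3,11] leaf, test {P5(miss), P6(miss), P15(miss)}
    N10 x:[11/3,43/3] y:[-7,2] z:[-9,5] -> miss, prune
  N8 x:[5/3,15] y:[-2,14] z:[14,34] -> hit [14,14], descend [1, 12]
    N1 x:[5/3,28/3] y:[-2,13] z:[20,34] -> miss, prune
    N12 x:[9,15] y:[4,14] z:[14,33] -> hit [14,14], descend [5, 14]
      N5 x:[9,35/3] y:[4,12] z:[26,33] -> miss, prune
      N14 x:[28/3,15] y:[11,14] z:[14,29] -> hit [14,14] leaf, test {P0(miss), P1(miss)}

order=[0, 7, 2, 4, 11, 10, 8, 1, 12, 5, 14]  |boxes|=11  |leaves|=2  hit=miss

== RESULT ==
2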